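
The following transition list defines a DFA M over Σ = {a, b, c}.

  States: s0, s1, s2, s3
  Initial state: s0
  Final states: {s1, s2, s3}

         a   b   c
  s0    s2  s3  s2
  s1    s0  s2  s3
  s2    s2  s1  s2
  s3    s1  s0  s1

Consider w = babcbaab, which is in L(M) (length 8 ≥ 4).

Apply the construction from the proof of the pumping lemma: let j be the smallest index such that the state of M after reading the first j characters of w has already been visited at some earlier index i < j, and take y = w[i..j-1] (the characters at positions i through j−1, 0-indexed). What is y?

c

Run of M on w = b a b c b a a b:
  step 0: s0  (start)
  step 1: s3  (read b: s0→s3)
  step 2: s1  (read a: s3→s1)
  step 3: s2  (read b: s1→s2)
  step 4: s2  (read c: s2→s2)   ← first repeat (s2 seen earlier)
  step 5: s1  (read b: s2→s1)
  step 6: s0  (read a: s1→s0)
  step 7: s2  (read a: s0→s2)
  step 8: s1  (read b: s2→s1)

So i = 3, j = 4, giving x = w[0:3] = bab, y = w[3:4] = c, z = w[4:8] = baab.
Check: |xy| = 4 ≤ 4 and |y| = 1 ≥ 1. Reading y takes M from s2 back to s2, so every xyⁱz is accepted.
With |Q| = 4, pigeonhole forces a state repeat no later than step 4; the substring read between the first and second visits to that state can be pumped.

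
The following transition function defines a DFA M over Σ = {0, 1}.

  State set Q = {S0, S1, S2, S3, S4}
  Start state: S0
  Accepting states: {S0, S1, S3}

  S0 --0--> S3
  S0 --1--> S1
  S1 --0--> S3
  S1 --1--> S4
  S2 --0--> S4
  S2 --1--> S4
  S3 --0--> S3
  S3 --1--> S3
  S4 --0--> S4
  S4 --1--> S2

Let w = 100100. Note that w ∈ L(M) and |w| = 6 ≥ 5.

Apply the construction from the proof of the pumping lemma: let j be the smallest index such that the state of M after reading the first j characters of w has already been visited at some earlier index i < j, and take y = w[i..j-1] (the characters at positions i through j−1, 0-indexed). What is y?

0

State sequence: S0 -1-> S1 -0-> S3 -0-> S3 -1-> S3 -0-> S3 -0-> S3
First repeat at step 3: S3 was already visited.

So i = 2, j = 3, giving x = w[0:2] = 10, y = w[2:3] = 0, z = w[3:6] = 100.
Check: |xy| = 3 ≤ 5 and |y| = 1 ≥ 1. Reading y takes M from S3 back to S3, so every xyⁱz is accepted.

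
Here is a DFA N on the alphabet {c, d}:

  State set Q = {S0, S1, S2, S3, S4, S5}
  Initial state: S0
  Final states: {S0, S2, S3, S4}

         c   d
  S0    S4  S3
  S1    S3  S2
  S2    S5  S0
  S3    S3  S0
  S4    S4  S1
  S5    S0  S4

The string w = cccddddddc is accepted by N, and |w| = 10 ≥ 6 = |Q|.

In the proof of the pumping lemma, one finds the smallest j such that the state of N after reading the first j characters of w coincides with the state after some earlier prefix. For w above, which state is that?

S4

Run of N on w = c c c d d d d d d c:
  step 0: S0  (start)
  step 1: S4  (read c: S0→S4)
  step 2: S4  (read c: S4→S4)   ← first repeat (S4 seen earlier)
  step 3: S4  (read c: S4→S4)
  step 4: S1  (read d: S4→S1)
  step 5: S2  (read d: S1→S2)
  step 6: S0  (read d: S2→S0)
  step 7: S3  (read d: S0→S3)
  step 8: S0  (read d: S3→S0)
  step 9: S3  (read d: S0→S3)
  step 10: S3  (read c: S3→S3)

The earliest repeat is at step j = 2: N is in S4, which it already visited at step i = 1.
The DFA has 6 states, so the proof of the pumping lemma guarantees a repeated state among the first 6+1 visited; the segment between the two visits is the pumpable y.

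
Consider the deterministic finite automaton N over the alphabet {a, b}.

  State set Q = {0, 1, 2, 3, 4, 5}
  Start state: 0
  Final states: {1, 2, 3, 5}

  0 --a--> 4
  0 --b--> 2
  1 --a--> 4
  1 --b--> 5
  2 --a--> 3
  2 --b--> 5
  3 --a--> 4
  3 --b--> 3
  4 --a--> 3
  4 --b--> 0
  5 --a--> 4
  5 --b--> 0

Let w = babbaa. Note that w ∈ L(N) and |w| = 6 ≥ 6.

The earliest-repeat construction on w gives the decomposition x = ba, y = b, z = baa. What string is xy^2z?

xy^2z = ba·b·b·baa = babbbaa.
Reading y = b takes N from 3 back to 3, so after x·y·y the machine is still in 3, and z then leads to the accepting state 3. Hence babbbaa ∈ L(N).

babbbaa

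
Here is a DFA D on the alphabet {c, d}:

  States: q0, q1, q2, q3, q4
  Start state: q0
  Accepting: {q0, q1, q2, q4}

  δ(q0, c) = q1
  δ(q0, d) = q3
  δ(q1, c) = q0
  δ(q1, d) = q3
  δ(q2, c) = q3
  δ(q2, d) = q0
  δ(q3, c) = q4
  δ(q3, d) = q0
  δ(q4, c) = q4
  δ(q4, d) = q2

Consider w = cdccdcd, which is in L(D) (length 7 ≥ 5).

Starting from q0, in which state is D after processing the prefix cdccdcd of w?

Run of D on the first 7 characters of w = c d c c d c d:
  step 0: q0  (start)
  step 1: q1  (read c: q0→q1)
  step 2: q3  (read d: q1→q3)
  step 3: q4  (read c: q3→q4)
  step 4: q4  (read c: q4→q4)
  step 5: q2  (read d: q4→q2)
  step 6: q3  (read c: q2→q3)
  step 7: q0  (read d: q3→q0)

After reading 7 characters, D is in state q0.

q0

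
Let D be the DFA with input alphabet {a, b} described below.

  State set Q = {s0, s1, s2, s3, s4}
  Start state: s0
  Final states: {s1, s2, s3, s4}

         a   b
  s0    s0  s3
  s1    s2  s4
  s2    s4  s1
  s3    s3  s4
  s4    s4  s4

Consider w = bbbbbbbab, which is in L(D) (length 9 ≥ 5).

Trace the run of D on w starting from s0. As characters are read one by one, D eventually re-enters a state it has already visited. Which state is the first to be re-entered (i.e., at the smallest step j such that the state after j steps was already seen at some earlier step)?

s4

State sequence: s0 -b-> s3 -b-> s4 -b-> s4 -b-> s4 -b-> s4 -b-> s4 -b-> s4 -a-> s4 -b-> s4
First repeat at step 3: s4 was already visited.

The earliest repeat is at step j = 3: D is in s4, which it already visited at step i = 2.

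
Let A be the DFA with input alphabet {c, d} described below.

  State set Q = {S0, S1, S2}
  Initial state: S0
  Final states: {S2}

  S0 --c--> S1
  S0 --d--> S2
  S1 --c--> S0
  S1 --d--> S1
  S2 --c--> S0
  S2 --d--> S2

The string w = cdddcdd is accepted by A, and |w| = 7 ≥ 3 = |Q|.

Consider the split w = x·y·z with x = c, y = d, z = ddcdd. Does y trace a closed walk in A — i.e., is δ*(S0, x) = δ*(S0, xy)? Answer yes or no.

State sequence: S0 -c-> S1 -d-> S1

After x (step 1): S1. After xy (step 2): S1.
They match, so y = d drives A around a cycle from S1 back to itself; pumping y any number of times keeps A in S1 before reading z, and xyⁱz ∈ L(A) for every i ≥ 0.

yes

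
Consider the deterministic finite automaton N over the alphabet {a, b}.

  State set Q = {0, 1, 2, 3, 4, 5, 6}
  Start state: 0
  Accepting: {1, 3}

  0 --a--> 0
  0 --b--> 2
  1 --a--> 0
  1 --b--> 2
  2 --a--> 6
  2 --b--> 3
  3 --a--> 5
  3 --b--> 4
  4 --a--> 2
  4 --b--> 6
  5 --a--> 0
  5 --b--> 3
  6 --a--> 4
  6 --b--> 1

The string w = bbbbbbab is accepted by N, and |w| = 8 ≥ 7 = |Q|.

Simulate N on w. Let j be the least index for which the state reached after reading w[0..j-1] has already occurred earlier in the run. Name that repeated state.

2

Run of N on w = b b b b b b a b:
  step 0: 0  (start)
  step 1: 2  (read b: 0→2)
  step 2: 3  (read b: 2→3)
  step 3: 4  (read b: 3→4)
  step 4: 6  (read b: 4→6)
  step 5: 1  (read b: 6→1)
  step 6: 2  (read b: 1→2)   ← first repeat (2 seen earlier)
  step 7: 6  (read a: 2→6)
  step 8: 1  (read b: 6→1)

The earliest repeat is at step j = 6: N is in 2, which it already visited at step i = 1.
The DFA has 7 states, so the proof of the pumping lemma guarantees a repeated state among the first 7+1 visited; the segment between the two visits is the pumpable y.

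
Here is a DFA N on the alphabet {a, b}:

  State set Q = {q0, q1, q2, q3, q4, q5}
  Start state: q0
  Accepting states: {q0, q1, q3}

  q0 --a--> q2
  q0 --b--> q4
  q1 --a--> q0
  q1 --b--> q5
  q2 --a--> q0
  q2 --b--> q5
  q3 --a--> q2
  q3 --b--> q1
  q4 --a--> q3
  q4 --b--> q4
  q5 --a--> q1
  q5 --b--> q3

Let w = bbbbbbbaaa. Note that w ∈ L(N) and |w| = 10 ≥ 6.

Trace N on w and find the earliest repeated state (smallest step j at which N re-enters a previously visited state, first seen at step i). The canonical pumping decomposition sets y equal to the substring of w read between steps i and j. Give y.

Run of N on w = b b b b b b b a a a:
  step 0: q0  (start)
  step 1: q4  (read b: q0→q4)
  step 2: q4  (read b: q4→q4)   ← first repeat (q4 seen earlier)
  step 3: q4  (read b: q4→q4)
  step 4: q4  (read b: q4→q4)
  step 5: q4  (read b: q4→q4)
  step 6: q4  (read b: q4→q4)
  step 7: q4  (read b: q4→q4)
  step 8: q3  (read a: q4→q3)
  step 9: q2  (read a: q3→q2)
  step 10: q0  (read a: q2→q0)

So i = 1, j = 2, giving x = w[0:1] = b, y = w[1:2] = b, z = w[2:10] = bbbbbaaa.
Check: |xy| = 2 ≤ 6 and |y| = 1 ≥ 1. Reading y takes N from q4 back to q4, so every xyⁱz is accepted.
Pumping length from the standard proof: p = 6 (the number of states). The repeated state found above gives |xy| = j ≤ 6 and |y| = j − i ≥ 1.

b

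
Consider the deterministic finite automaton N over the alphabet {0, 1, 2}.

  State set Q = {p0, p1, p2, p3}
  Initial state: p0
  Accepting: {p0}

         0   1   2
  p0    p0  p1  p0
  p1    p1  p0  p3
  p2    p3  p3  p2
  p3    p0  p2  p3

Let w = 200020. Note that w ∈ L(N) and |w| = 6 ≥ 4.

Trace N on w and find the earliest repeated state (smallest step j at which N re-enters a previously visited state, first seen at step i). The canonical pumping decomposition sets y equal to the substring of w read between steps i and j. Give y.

Run of N on w = 2 0 0 0 2 0:
  step 0: p0  (start)
  step 1: p0  (read 2: p0→p0)   ← first repeat (p0 seen earlier)
  step 2: p0  (read 0: p0→p0)
  step 3: p0  (read 0: p0→p0)
  step 4: p0  (read 0: p0→p0)
  step 5: p0  (read 2: p0→p0)
  step 6: p0  (read 0: p0→p0)

So i = 0, j = 1, giving x = w[0:0] = ε, y = w[0:1] = 2, z = w[1:6] = 00020.
Check: |xy| = 1 ≤ 4 and |y| = 1 ≥ 1. Reading y takes N from p0 back to p0, so every xyⁱz is accepted.
With |Q| = 4, pigeonhole forces a state repeat no later than step 4; the substring read between the first and second visits to that state can be pumped.

2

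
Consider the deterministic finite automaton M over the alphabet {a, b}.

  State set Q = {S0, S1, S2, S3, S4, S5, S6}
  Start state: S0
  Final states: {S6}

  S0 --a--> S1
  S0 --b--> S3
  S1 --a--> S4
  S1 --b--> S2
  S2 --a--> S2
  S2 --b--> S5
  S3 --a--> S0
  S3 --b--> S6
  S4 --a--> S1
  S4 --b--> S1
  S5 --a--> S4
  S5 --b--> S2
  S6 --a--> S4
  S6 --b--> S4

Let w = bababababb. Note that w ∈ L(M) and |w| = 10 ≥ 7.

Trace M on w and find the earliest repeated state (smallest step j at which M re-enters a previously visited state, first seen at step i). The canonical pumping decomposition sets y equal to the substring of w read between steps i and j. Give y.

ba

Run of M on w = b a b a b a b a b b:
  step 0: S0  (start)
  step 1: S3  (read b: S0→S3)
  step 2: S0  (read a: S3→S0)   ← first repeat (S0 seen earlier)
  step 3: S3  (read b: S0→S3)
  step 4: S0  (read a: S3→S0)
  step 5: S3  (read b: S0→S3)
  step 6: S0  (read a: S3→S0)
  step 7: S3  (read b: S0→S3)
  step 8: S0  (read a: S3→S0)
  step 9: S3  (read b: S0→S3)
  step 10: S6  (read b: S3→S6)

So i = 0, j = 2, giving x = w[0:0] = ε, y = w[0:2] = ba, z = w[2:10] = babababb.
Check: |xy| = 2 ≤ 7 and |y| = 2 ≥ 1. Reading y takes M from S0 back to S0, so every xyⁱz is accepted.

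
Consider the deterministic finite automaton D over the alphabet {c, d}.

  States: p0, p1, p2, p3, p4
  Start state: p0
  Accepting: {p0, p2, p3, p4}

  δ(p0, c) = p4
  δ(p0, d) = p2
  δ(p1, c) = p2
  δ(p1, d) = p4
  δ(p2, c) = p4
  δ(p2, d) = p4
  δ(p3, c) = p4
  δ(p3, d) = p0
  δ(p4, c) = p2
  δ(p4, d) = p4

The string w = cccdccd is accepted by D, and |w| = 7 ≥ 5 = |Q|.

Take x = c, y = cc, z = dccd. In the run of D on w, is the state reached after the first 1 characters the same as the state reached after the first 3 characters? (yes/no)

yes

State sequence: p0 -c-> p4 -c-> p2 -c-> p4

After x (step 1): p4. After xy (step 3): p4.
They match, so y = cc drives D around a cycle from p4 back to itself; pumping y any number of times keeps D in p4 before reading z, and xyⁱz ∈ L(D) for every i ≥ 0.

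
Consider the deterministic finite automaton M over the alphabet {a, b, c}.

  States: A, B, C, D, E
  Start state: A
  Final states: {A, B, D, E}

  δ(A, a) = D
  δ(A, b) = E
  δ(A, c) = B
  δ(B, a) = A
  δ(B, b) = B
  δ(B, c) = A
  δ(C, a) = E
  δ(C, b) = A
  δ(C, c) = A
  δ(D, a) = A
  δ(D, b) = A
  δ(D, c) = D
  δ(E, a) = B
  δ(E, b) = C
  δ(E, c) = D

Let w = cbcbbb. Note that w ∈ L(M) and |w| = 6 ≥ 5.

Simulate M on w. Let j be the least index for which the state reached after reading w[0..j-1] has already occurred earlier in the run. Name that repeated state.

Run of M on w = c b c b b b:
  step 0: A  (start)
  step 1: B  (read c: A→B)
  step 2: B  (read b: B→B)   ← first repeat (B seen earlier)
  step 3: A  (read c: B→A)
  step 4: E  (read b: A→E)
  step 5: C  (read b: E→C)
  step 6: A  (read b: C→A)

The earliest repeat is at step j = 2: M is in B, which it already visited at step i = 1.

B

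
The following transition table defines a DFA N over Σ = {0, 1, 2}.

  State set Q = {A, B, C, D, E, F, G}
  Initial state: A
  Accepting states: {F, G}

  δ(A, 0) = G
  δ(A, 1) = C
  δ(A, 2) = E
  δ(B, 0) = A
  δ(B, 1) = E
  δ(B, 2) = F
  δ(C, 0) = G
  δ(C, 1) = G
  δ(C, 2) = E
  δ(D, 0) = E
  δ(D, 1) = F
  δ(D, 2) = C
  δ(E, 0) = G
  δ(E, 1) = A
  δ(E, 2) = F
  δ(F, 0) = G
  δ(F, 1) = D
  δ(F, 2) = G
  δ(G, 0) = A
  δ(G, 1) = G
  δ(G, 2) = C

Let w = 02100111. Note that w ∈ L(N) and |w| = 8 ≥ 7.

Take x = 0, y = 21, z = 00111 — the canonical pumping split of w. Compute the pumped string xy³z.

xy^3z = 0·21·21·21·00111 = 021212100111.
Reading y = 21 takes N from G back to G, so after x·y·y·y the machine is still in G, and z then leads to the accepting state G. Hence 021212100111 ∈ L(N).

021212100111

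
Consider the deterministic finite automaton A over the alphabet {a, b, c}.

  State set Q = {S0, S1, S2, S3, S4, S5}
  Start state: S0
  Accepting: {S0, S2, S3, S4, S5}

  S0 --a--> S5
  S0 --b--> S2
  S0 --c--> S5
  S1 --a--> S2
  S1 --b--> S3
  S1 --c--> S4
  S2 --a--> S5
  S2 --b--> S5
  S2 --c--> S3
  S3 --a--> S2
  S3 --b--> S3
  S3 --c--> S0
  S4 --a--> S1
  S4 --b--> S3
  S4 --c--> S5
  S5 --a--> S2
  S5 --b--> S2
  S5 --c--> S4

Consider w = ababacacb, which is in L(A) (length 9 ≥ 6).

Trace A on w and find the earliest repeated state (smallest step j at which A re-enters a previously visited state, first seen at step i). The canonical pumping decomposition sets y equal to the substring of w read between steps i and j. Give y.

State sequence: S0 -a-> S5 -b-> S2 -a-> S5 -b-> S2 -a-> S5 -c-> S4 -a-> S1 -c-> S4 -b-> S3
First repeat at step 3: S5 was already visited.

So i = 1, j = 3, giving x = w[0:1] = a, y = w[1:3] = ba, z = w[3:9] = bacacb.
Check: |xy| = 3 ≤ 6 and |y| = 2 ≥ 1. Reading y takes A from S5 back to S5, so every xyⁱz is accepted.

ba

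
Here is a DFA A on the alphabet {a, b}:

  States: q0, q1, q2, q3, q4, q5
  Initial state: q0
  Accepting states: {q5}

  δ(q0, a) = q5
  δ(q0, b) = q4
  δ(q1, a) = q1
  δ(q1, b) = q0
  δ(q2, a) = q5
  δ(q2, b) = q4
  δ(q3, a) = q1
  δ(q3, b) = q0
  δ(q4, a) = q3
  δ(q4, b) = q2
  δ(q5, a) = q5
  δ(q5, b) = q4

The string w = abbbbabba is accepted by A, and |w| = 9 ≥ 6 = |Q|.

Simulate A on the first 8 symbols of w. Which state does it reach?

q2

State sequence: q0 -a-> q5 -b-> q4 -b-> q2 -b-> q4 -b-> q2 -a-> q5 -b-> q4 -b-> q2

After reading 8 characters, A is in state q2.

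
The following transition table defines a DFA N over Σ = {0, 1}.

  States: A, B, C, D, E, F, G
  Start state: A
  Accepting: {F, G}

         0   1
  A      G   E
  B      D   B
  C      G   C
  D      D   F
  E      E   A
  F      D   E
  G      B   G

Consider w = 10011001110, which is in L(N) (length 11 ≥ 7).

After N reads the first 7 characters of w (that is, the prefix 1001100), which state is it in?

E

Run of N on the first 7 characters of w = 1 0 0 1 1 0 0:
  step 0: A  (start)
  step 1: E  (read 1: A→E)
  step 2: E  (read 0: E→E)
  step 3: E  (read 0: E→E)
  step 4: A  (read 1: E→A)
  step 5: E  (read 1: A→E)
  step 6: E  (read 0: E→E)
  step 7: E  (read 0: E→E)

After reading 7 characters, N is in state E.
(This kind of state-tracing is the core of the pumping-lemma construction: with 7 states, pigeonhole forces a repeat within the first 7 steps.)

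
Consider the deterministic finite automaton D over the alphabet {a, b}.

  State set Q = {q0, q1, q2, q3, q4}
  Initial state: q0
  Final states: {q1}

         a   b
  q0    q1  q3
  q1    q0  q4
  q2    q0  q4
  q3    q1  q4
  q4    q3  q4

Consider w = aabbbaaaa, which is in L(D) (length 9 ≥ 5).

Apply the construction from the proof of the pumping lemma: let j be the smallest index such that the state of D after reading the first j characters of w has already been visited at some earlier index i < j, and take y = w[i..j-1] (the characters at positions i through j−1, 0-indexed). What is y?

State sequence: q0 -a-> q1 -a-> q0 -b-> q3 -b-> q4 -b-> q4 -a-> q3 -a-> q1 -a-> q0 -a-> q1
First repeat at step 2: q0 was already visited.

So i = 0, j = 2, giving x = w[0:0] = ε, y = w[0:2] = aa, z = w[2:9] = bbbaaaa.
Check: |xy| = 2 ≤ 5 and |y| = 2 ≥ 1. Reading y takes D from q0 back to q0, so every xyⁱz is accepted.

aa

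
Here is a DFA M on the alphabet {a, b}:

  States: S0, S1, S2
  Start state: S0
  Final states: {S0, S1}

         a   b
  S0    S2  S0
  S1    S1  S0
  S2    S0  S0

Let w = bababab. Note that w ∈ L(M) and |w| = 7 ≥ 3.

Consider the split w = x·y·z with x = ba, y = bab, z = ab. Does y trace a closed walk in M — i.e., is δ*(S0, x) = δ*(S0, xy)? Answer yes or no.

State sequence: S0 -b-> S0 -a-> S2 -b-> S0 -a-> S2 -b-> S0

After x (step 2): S2. After xy (step 5): S0.
They differ (S2 ≠ S0), so y is not a cycle from the state after x; this split is not the one the pumping-lemma construction produces, and pumping y need not keep the string in L(M).

no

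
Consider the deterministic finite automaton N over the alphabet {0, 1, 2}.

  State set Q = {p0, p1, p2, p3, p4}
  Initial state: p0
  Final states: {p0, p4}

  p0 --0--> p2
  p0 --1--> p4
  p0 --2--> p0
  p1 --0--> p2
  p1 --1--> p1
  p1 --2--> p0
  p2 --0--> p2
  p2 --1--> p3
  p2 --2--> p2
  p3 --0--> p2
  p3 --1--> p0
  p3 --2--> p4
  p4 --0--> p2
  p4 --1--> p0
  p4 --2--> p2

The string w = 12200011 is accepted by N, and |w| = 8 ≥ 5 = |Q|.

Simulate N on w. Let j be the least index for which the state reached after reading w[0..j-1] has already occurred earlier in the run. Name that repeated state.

p2

State sequence: p0 -1-> p4 -2-> p2 -2-> p2 -0-> p2 -0-> p2 -0-> p2 -1-> p3 -1-> p0
First repeat at step 3: p2 was already visited.

The earliest repeat is at step j = 3: N is in p2, which it already visited at step i = 2.
The DFA has 5 states, so the proof of the pumping lemma guarantees a repeated state among the first 5+1 visited; the segment between the two visits is the pumpable y.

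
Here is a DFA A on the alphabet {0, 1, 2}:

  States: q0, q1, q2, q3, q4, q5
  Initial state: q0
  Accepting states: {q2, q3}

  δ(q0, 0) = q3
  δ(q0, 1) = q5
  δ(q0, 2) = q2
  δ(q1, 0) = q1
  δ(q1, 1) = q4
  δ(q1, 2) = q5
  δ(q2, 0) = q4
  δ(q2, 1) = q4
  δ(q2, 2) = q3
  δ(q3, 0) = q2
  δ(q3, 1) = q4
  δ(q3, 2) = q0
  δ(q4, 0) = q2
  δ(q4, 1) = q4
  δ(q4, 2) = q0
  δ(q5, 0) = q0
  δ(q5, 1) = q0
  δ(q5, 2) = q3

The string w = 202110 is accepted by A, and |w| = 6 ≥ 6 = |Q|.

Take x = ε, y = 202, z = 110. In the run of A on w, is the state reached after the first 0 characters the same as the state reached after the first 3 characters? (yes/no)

State sequence: q0 -2-> q2 -0-> q4 -2-> q0

After x (step 0): q0. After xy (step 3): q0.
They match, so y = 202 drives A around a cycle from q0 back to itself; pumping y any number of times keeps A in q0 before reading z, and xyⁱz ∈ L(A) for every i ≥ 0.

yes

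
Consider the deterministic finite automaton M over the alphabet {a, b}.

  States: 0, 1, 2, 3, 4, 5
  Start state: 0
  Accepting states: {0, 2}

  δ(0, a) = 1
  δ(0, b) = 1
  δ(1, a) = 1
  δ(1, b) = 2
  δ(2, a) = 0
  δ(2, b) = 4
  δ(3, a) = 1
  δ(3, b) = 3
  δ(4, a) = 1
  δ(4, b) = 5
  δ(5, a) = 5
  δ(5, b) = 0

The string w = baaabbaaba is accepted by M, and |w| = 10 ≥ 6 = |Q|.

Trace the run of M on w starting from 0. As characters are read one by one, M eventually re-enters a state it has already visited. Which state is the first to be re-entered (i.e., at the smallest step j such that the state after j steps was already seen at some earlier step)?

Run of M on w = b a a a b b a a b a:
  step 0: 0  (start)
  step 1: 1  (read b: 0→1)
  step 2: 1  (read a: 1→1)   ← first repeat (1 seen earlier)
  step 3: 1  (read a: 1→1)
  step 4: 1  (read a: 1→1)
  step 5: 2  (read b: 1→2)
  step 6: 4  (read b: 2→4)
  step 7: 1  (read a: 4→1)
  step 8: 1  (read a: 1→1)
  step 9: 2  (read b: 1→2)
  step 10: 0  (read a: 2→0)

The earliest repeat is at step j = 2: M is in 1, which it already visited at step i = 1.
The DFA has 6 states, so the proof of the pumping lemma guarantees a repeated state among the first 6+1 visited; the segment between the two visits is the pumpable y.

1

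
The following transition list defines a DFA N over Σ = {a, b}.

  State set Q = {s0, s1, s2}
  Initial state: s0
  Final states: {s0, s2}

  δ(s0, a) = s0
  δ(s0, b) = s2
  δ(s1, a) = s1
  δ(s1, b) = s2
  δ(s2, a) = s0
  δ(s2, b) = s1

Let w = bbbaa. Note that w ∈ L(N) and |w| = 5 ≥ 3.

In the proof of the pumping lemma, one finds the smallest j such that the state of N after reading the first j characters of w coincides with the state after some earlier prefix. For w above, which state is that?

s2

Run of N on w = b b b a a:
  step 0: s0  (start)
  step 1: s2  (read b: s0→s2)
  step 2: s1  (read b: s2→s1)
  step 3: s2  (read b: s1→s2)   ← first repeat (s2 seen earlier)
  step 4: s0  (read a: s2→s0)
  step 5: s0  (read a: s0→s0)

The earliest repeat is at step j = 3: N is in s2, which it already visited at step i = 1.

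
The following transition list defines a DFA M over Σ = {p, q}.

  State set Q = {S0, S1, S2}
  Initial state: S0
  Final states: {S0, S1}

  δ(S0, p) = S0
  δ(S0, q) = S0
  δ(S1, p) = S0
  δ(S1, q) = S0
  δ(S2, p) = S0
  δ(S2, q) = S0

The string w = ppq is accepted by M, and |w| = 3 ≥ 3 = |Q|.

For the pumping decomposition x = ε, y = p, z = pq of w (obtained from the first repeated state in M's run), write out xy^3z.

ppppq

xy^3z = ε·p·p·p·pq = ppppq.
Reading y = p takes M from S0 back to S0, so after x·y·y·y the machine is still in S0, and z then leads to the accepting state S0. Hence ppppq ∈ L(M).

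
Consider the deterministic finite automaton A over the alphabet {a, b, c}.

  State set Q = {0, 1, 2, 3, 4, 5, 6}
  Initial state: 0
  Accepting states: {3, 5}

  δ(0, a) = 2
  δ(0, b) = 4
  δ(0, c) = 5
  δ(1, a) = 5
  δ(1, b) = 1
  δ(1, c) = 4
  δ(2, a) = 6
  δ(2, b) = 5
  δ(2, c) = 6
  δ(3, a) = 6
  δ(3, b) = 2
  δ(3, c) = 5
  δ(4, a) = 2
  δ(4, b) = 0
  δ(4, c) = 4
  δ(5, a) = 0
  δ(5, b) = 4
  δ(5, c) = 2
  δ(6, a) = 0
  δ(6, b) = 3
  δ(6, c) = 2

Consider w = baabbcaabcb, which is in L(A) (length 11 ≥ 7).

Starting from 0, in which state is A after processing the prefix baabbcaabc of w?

Run of A on the first 10 characters of w = b a a b b c a a b c:
  step 0: 0  (start)
  step 1: 4  (read b: 0→4)
  step 2: 2  (read a: 4→2)
  step 3: 6  (read a: 2→6)
  step 4: 3  (read b: 6→3)
  step 5: 2  (read b: 3→2)
  step 6: 6  (read c: 2→6)
  step 7: 0  (read a: 6→0)
  step 8: 2  (read a: 0→2)
  step 9: 5  (read b: 2→5)
  step 10: 2  (read c: 5→2)

After reading 10 characters, A is in state 2.

2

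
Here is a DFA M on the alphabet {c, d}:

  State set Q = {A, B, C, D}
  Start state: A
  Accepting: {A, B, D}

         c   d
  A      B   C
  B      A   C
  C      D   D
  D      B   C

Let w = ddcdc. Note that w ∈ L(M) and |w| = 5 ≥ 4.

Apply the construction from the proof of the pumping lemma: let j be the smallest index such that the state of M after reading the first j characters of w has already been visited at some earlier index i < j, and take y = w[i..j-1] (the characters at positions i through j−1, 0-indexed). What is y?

dcd

State sequence: A -d-> C -d-> D -c-> B -d-> C -c-> D
First repeat at step 4: C was already visited.

So i = 1, j = 4, giving x = w[0:1] = d, y = w[1:4] = dcd, z = w[4:5] = c.
Check: |xy| = 4 ≤ 4 and |y| = 3 ≥ 1. Reading y takes M from C back to C, so every xyⁱz is accepted.
With |Q| = 4, pigeonhole forces a state repeat no later than step 4; the substring read between the first and second visits to that state can be pumped.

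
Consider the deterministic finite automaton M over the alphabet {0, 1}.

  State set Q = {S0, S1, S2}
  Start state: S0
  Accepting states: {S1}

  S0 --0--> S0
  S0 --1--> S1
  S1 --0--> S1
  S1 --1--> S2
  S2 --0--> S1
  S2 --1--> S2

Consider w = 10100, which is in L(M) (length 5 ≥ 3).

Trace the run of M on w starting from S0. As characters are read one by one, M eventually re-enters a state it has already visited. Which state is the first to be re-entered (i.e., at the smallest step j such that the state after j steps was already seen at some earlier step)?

Run of M on w = 1 0 1 0 0:
  step 0: S0  (start)
  step 1: S1  (read 1: S0→S1)
  step 2: S1  (read 0: S1→S1)   ← first repeat (S1 seen earlier)
  step 3: S2  (read 1: S1→S2)
  step 4: S1  (read 0: S2→S1)
  step 5: S1  (read 0: S1→S1)

The earliest repeat is at step j = 2: M is in S1, which it already visited at step i = 1.
With |Q| = 3, pigeonhole forces a state repeat no later than step 3; the substring read between the first and second visits to that state can be pumped.

S1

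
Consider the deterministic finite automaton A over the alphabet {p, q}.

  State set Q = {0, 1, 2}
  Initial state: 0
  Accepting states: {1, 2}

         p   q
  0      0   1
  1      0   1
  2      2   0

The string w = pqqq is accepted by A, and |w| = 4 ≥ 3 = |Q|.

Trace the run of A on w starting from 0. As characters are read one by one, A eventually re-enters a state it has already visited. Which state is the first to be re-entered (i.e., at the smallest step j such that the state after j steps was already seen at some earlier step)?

State sequence: 0 -p-> 0 -q-> 1 -q-> 1 -q-> 1
First repeat at step 1: 0 was already visited.

The earliest repeat is at step j = 1: A is in 0, which it already visited at step i = 0.

0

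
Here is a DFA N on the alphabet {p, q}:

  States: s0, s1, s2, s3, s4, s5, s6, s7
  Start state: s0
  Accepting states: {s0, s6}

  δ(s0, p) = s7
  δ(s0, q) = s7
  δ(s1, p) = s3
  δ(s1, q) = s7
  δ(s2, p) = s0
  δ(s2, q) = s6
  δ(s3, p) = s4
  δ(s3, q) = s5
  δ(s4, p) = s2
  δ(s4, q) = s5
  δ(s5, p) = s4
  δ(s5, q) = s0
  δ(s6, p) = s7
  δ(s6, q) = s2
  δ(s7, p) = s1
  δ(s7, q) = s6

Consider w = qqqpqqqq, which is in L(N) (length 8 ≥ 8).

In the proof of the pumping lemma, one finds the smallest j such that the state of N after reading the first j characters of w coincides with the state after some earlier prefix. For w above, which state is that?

s0

Run of N on w = q q q p q q q q:
  step 0: s0  (start)
  step 1: s7  (read q: s0→s7)
  step 2: s6  (read q: s7→s6)
  step 3: s2  (read q: s6→s2)
  step 4: s0  (read p: s2→s0)   ← first repeat (s0 seen earlier)
  step 5: s7  (read q: s0→s7)
  step 6: s6  (read q: s7→s6)
  step 7: s2  (read q: s6→s2)
  step 8: s6  (read q: s2→s6)

The earliest repeat is at step j = 4: N is in s0, which it already visited at step i = 0.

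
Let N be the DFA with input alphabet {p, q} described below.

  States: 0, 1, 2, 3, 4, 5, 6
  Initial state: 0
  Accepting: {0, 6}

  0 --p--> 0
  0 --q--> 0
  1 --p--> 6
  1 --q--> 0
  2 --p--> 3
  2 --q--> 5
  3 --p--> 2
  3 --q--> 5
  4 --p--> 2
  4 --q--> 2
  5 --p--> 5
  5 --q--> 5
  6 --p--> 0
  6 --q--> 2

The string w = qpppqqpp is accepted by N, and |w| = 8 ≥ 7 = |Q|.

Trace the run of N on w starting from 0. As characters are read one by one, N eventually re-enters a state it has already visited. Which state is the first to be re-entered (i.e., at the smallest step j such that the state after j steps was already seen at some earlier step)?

State sequence: 0 -q-> 0 -p-> 0 -p-> 0 -p-> 0 -q-> 0 -q-> 0 -p-> 0 -p-> 0
First repeat at step 1: 0 was already visited.

The earliest repeat is at step j = 1: N is in 0, which it already visited at step i = 0.
The DFA has 7 states, so the proof of the pumping lemma guarantees a repeated state among the first 7+1 visited; the segment between the two visits is the pumpable y.

0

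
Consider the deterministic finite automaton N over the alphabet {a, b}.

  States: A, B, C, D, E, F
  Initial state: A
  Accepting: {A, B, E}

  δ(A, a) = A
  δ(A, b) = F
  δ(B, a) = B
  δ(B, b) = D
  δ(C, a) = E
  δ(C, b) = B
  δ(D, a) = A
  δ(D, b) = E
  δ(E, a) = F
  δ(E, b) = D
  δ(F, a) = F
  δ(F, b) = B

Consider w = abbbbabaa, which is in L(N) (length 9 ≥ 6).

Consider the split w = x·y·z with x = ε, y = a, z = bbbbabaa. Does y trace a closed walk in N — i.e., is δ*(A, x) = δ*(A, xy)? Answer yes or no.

Run of N on the first 1 characters of w = a:
  step 0: A  (start)
  step 1: A  (read a: A→A)

After x (step 0): A. After xy (step 1): A.
They match, so y = a drives N around a cycle from A back to itself; pumping y any number of times keeps N in A before reading z, and xyⁱz ∈ L(N) for every i ≥ 0.

yes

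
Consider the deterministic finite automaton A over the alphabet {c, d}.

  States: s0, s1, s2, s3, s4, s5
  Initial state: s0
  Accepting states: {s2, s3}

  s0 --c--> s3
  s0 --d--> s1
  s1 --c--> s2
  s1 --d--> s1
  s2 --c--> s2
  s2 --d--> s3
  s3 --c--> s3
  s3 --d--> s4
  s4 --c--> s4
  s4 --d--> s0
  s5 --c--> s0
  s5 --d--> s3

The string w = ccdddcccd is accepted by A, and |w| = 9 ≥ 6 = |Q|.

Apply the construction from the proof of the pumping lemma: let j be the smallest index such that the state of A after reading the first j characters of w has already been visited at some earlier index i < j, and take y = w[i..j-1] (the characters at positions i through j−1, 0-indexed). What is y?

State sequence: s0 -c-> s3 -c-> s3 -d-> s4 -d-> s0 -d-> s1 -c-> s2 -c-> s2 -c-> s2 -d-> s3
First repeat at step 2: s3 was already visited.

So i = 1, j = 2, giving x = w[0:1] = c, y = w[1:2] = c, z = w[2:9] = dddcccd.
Check: |xy| = 2 ≤ 6 and |y| = 1 ≥ 1. Reading y takes A from s3 back to s3, so every xyⁱz is accepted.
The DFA has 6 states, so the proof of the pumping lemma guarantees a repeated state among the first 6+1 visited; the segment between the two visits is the pumpable y.

c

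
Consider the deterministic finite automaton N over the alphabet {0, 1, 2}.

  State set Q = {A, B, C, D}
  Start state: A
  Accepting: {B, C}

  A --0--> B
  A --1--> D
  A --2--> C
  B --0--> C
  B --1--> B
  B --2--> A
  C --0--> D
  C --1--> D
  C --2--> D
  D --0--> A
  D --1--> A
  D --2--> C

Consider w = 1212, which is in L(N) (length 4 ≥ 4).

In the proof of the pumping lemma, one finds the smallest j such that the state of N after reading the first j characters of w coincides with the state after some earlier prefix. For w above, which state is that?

Run of N on w = 1 2 1 2:
  step 0: A  (start)
  step 1: D  (read 1: A→D)
  step 2: C  (read 2: D→C)
  step 3: D  (read 1: C→D)   ← first repeat (D seen earlier)
  step 4: C  (read 2: D→C)

The earliest repeat is at step j = 3: N is in D, which it already visited at step i = 1.
With |Q| = 4, pigeonhole forces a state repeat no later than step 4; the substring read between the first and second visits to that state can be pumped.

D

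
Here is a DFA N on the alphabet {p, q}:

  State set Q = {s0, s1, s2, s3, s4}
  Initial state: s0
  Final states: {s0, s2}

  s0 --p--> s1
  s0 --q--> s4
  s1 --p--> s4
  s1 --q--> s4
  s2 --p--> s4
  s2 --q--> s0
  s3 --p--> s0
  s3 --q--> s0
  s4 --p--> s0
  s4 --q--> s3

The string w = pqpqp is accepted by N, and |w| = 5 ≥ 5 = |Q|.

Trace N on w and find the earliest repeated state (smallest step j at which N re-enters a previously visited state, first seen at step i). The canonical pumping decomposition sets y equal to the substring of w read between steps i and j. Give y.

pqp

Run of N on w = p q p q p:
  step 0: s0  (start)
  step 1: s1  (read p: s0→s1)
  step 2: s4  (read q: s1→s4)
  step 3: s0  (read p: s4→s0)   ← first repeat (s0 seen earlier)
  step 4: s4  (read q: s0→s4)
  step 5: s0  (read p: s4→s0)

So i = 0, j = 3, giving x = w[0:0] = ε, y = w[0:3] = pqp, z = w[3:5] = qp.
Check: |xy| = 3 ≤ 5 and |y| = 3 ≥ 1. Reading y takes N from s0 back to s0, so every xyⁱz is accepted.
With |Q| = 5, pigeonhole forces a state repeat no later than step 5; the substring read between the first and second visits to that state can be pumped.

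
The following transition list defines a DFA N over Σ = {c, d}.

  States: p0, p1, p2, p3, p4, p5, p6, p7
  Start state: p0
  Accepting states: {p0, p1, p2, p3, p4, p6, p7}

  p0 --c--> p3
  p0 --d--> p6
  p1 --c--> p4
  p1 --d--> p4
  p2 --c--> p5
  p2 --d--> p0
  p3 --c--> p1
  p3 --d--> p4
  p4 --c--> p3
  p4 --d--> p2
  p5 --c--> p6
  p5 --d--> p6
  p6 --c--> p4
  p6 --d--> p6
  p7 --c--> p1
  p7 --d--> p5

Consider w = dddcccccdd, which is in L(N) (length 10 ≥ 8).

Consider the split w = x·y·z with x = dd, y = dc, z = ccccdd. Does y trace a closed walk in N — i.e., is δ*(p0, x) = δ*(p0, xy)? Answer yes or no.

no

State sequence: p0 -d-> p6 -d-> p6 -d-> p6 -c-> p4

After x (step 2): p6. After xy (step 4): p4.
They differ (p6 ≠ p4), so y is not a cycle from the state after x; this split is not the one the pumping-lemma construction produces, and pumping y need not keep the string in L(N).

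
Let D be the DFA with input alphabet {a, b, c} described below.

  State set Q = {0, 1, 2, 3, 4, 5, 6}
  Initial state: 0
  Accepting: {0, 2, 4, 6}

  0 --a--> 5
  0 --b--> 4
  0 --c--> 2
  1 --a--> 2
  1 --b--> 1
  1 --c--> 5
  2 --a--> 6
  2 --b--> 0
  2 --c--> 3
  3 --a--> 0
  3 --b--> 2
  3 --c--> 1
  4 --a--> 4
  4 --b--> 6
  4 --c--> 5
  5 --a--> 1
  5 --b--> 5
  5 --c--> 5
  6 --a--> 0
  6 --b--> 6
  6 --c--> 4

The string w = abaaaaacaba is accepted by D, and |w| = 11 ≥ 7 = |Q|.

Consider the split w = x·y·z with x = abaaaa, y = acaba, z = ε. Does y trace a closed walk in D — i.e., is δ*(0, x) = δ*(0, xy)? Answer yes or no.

Run of D on the first 11 characters of w = a b a a a a a c a b a:
  step 0: 0  (start)
  step 1: 5  (read a: 0→5)
  step 2: 5  (read b: 5→5)
  step 3: 1  (read a: 5→1)
  step 4: 2  (read a: 1→2)
  step 5: 6  (read a: 2→6)
  step 6: 0  (read a: 6→0)
  step 7: 5  (read a: 0→5)
  step 8: 5  (read c: 5→5)
  step 9: 1  (read a: 5→1)
  step 10: 1  (read b: 1→1)
  step 11: 2  (read a: 1→2)

After x (step 6): 0. After xy (step 11): 2.
They differ (0 ≠ 2), so y is not a cycle from the state after x; this split is not the one the pumping-lemma construction produces, and pumping y need not keep the string in L(D).

no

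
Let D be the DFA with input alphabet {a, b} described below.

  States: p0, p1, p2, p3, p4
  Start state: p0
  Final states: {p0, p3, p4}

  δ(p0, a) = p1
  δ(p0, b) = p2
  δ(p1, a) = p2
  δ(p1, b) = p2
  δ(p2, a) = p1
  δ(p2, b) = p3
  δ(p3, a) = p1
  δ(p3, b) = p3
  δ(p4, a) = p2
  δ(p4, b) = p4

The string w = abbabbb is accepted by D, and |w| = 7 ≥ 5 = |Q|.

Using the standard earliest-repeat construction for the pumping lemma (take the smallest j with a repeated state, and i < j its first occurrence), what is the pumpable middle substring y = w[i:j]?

Run of D on w = a b b a b b b:
  step 0: p0  (start)
  step 1: p1  (read a: p0→p1)
  step 2: p2  (read b: p1→p2)
  step 3: p3  (read b: p2→p3)
  step 4: p1  (read a: p3→p1)   ← first repeat (p1 seen earlier)
  step 5: p2  (read b: p1→p2)
  step 6: p3  (read b: p2→p3)
  step 7: p3  (read b: p3→p3)

So i = 1, j = 4, giving x = w[0:1] = a, y = w[1:4] = bba, z = w[4:7] = bbb.
Check: |xy| = 4 ≤ 5 and |y| = 3 ≥ 1. Reading y takes D from p1 back to p1, so every xyⁱz is accepted.
Since D has 5 states, any run of length ≥ 5 visits 5+1 states, so by pigeonhole some state repeats within the first 5 steps — that repeat gives the pumpable loop.

bba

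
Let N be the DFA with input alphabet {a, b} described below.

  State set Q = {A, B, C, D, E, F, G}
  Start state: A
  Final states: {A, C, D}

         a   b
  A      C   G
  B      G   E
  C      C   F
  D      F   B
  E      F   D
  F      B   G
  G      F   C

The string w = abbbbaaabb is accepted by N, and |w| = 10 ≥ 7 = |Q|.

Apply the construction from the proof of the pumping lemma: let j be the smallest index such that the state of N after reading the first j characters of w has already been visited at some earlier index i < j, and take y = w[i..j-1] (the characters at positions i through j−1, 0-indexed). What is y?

bbb

Run of N on w = a b b b b a a a b b:
  step 0: A  (start)
  step 1: C  (read a: A→C)
  step 2: F  (read b: C→F)
  step 3: G  (read b: F→G)
  step 4: C  (read b: G→C)   ← first repeat (C seen earlier)
  step 5: F  (read b: C→F)
  step 6: B  (read a: F→B)
  step 7: G  (read a: B→G)
  step 8: F  (read a: G→F)
  step 9: G  (read b: F→G)
  step 10: C  (read b: G→C)

So i = 1, j = 4, giving x = w[0:1] = a, y = w[1:4] = bbb, z = w[4:10] = baaabb.
Check: |xy| = 4 ≤ 7 and |y| = 3 ≥ 1. Reading y takes N from C back to C, so every xyⁱz is accepted.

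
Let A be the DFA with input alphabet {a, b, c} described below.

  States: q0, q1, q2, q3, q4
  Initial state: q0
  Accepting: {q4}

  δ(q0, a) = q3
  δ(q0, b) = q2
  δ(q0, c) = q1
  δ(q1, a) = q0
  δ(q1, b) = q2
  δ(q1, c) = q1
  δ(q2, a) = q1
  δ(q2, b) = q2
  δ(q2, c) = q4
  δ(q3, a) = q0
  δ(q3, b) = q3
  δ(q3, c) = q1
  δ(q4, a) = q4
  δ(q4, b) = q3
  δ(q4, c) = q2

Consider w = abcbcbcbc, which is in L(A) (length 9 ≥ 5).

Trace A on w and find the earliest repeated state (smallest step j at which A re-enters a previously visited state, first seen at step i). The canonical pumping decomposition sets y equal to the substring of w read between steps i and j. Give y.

b

Run of A on w = a b c b c b c b c:
  step 0: q0  (start)
  step 1: q3  (read a: q0→q3)
  step 2: q3  (read b: q3→q3)   ← first repeat (q3 seen earlier)
  step 3: q1  (read c: q3→q1)
  step 4: q2  (read b: q1→q2)
  step 5: q4  (read c: q2→q4)
  step 6: q3  (read b: q4→q3)
  step 7: q1  (read c: q3→q1)
  step 8: q2  (read b: q1→q2)
  step 9: q4  (read c: q2→q4)

So i = 1, j = 2, giving x = w[0:1] = a, y = w[1:2] = b, z = w[2:9] = cbcbcbc.
Check: |xy| = 2 ≤ 5 and |y| = 1 ≥ 1. Reading y takes A from q3 back to q3, so every xyⁱz is accepted.
With |Q| = 5, pigeonhole forces a state repeat no later than step 5; the substring read between the first and second visits to that state can be pumped.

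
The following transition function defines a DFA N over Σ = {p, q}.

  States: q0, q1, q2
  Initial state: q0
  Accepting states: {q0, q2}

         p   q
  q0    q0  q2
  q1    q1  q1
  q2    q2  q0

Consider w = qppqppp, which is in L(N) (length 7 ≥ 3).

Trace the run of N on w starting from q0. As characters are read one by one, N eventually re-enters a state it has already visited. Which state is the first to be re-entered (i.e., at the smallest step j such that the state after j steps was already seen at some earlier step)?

State sequence: q0 -q-> q2 -p-> q2 -p-> q2 -q-> q0 -p-> q0 -p-> q0 -p-> q0
First repeat at step 2: q2 was already visited.

The earliest repeat is at step j = 2: N is in q2, which it already visited at step i = 1.
Pumping length from the standard proof: p = 3 (the number of states). The repeated state found above gives |xy| = j ≤ 3 and |y| = j − i ≥ 1.

q2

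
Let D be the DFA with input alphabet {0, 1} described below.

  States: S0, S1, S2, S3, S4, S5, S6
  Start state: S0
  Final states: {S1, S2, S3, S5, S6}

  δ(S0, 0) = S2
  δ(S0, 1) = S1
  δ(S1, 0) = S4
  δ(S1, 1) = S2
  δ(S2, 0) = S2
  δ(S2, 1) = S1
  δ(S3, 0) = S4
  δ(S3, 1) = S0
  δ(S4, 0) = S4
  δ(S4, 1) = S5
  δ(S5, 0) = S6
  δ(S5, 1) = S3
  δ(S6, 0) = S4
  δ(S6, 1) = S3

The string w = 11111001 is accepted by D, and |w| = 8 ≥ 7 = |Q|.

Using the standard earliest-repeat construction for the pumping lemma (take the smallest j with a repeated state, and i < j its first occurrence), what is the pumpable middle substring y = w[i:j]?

State sequence: S0 -1-> S1 -1-> S2 -1-> S1 -1-> S2 -1-> S1 -0-> S4 -0-> S4 -1-> S5
First repeat at step 3: S1 was already visited.

So i = 1, j = 3, giving x = w[0:1] = 1, y = w[1:3] = 11, z = w[3:8] = 11001.
Check: |xy| = 3 ≤ 7 and |y| = 2 ≥ 1. Reading y takes D from S1 back to S1, so every xyⁱz is accepted.

11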